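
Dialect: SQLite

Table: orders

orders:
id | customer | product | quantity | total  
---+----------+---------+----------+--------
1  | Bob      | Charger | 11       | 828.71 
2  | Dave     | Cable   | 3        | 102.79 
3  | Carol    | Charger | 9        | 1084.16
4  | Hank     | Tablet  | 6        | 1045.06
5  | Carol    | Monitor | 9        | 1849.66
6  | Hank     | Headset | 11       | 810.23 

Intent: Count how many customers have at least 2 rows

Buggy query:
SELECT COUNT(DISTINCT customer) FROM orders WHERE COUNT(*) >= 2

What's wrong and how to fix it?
Bug: COUNT(*) cannot appear in WHERE; the per-group count doesn't exist yet

Fix: Group first with HAVING COUNT(*) >= 2, then COUNT the resulting groups

Corrected query:
SELECT COUNT(*) FROM (SELECT customer FROM orders GROUP BY customer HAVING COUNT(*) >= 2)

Result:
COUNT(*)
--------
2       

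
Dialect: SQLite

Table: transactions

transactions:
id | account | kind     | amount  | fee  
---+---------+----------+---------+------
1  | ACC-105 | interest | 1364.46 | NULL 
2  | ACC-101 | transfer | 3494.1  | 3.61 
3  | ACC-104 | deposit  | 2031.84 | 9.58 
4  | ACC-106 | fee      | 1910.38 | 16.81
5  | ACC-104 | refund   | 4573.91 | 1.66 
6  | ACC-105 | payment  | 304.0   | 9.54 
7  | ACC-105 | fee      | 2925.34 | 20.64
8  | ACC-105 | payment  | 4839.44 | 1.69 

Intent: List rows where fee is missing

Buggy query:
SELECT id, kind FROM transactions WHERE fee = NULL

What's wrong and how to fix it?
Bug: '= NULL' is always unknown in SQL three-valued logic, so no rows match

Fix: Use IS NULL to test for NULL

Corrected query:
SELECT id, kind FROM transactions WHERE fee IS NULL

Result:
id | kind    
---+---------
1  | interest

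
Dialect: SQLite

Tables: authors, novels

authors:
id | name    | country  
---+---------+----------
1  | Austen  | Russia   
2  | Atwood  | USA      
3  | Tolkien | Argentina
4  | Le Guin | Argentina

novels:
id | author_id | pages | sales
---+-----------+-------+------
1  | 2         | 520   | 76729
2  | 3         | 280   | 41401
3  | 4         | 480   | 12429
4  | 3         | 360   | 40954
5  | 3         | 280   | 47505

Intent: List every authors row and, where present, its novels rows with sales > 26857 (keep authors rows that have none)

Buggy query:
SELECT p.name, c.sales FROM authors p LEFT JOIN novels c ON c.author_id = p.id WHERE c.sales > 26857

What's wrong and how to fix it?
Bug: Filtering c.sales in WHERE discards the NULL rows produced by LEFT JOIN, turning it into an inner join

Fix: Move the right-table condition into the ON clause so unmatched parents are kept

Corrected query:
SELECT p.name, c.sales FROM authors p LEFT JOIN novels c ON c.author_id = p.id AND c.sales > 26857

Result:
name    | sales
--------+------
Austen  | NULL 
Atwood  | 76729
Tolkien | 40954
Tolkien | 41401
Tolkien | 47505
Le Guin | NULL 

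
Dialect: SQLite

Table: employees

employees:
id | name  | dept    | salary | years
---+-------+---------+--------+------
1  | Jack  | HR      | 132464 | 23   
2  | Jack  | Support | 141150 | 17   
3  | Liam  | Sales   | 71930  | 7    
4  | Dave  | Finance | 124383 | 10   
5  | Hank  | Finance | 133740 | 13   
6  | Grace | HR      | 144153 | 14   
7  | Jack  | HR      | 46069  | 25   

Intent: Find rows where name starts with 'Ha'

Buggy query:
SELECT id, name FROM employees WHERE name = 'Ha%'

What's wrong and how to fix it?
Bug: '=' compares the literal string including the % character; pattern matching needs LIKE

Fix: Replace '=' with LIKE so 'Ha%' is treated as a pattern

Corrected query:
SELECT id, name FROM employees WHERE name LIKE 'Ha%'

Result:
id | name
---+-----
5  | Hank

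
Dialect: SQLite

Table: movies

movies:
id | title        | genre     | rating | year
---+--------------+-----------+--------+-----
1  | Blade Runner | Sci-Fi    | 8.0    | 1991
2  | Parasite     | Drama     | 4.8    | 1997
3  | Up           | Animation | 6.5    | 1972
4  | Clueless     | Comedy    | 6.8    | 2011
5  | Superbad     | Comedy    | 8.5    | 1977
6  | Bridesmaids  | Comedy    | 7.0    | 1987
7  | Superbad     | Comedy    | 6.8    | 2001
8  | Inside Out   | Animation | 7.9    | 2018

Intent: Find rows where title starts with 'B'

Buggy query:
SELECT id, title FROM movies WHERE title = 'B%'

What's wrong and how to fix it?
Bug: Wildcards only work with LIKE; '=' treats '%' as a literal character

Fix: Use LIKE for wildcard pattern matching

Corrected query:
SELECT id, title FROM movies WHERE title LIKE 'B%'

Result:
id | title       
---+-------------
1  | Blade Runner
6  | Bridesmaids 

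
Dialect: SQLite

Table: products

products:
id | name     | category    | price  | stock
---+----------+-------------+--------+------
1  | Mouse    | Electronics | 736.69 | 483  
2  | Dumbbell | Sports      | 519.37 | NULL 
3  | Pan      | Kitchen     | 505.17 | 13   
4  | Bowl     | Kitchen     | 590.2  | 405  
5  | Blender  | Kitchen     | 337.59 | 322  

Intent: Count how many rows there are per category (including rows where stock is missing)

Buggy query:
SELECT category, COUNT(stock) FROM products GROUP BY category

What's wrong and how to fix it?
Bug: COUNT(stock) skips NULLs, so groups with missing stock are undercounted

Fix: Replace COUNT(stock) with COUNT(*)

Corrected query:
SELECT category, COUNT(*) FROM products GROUP BY category

Result:
category    | COUNT(*)
------------+---------
Electronics | 1       
Kitchen     | 3       
Sports      | 1       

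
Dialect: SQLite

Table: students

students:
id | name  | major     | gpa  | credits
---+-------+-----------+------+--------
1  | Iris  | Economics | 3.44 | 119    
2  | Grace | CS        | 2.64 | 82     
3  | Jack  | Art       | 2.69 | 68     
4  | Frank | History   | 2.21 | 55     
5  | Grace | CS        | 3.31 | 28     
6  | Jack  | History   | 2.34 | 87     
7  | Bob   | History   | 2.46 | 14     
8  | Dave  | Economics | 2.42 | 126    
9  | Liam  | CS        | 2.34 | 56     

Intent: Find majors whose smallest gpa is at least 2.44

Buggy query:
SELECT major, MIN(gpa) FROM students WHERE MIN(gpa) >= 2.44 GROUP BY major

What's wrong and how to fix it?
Bug: Aggregates like MIN are computed per group after WHERE runs

Fix: Replace WHERE with HAVING after the GROUP BY

Corrected query:
SELECT major, MIN(gpa) FROM students GROUP BY major HAVING MIN(gpa) >= 2.44

Result:
major | MIN(gpa)
------+---------
Art   | 2.69    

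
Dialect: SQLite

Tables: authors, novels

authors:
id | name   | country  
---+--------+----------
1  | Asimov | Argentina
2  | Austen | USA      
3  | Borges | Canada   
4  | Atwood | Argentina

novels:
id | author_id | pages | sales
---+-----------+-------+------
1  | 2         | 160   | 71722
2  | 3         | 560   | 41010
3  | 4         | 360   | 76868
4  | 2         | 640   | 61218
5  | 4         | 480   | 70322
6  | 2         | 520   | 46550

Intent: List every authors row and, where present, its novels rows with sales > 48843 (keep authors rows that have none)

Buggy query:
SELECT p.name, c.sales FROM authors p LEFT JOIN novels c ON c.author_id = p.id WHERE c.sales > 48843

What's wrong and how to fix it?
Bug: Filtering c.sales in WHERE discards the NULL rows produced by LEFT JOIN, turning it into an inner join

Fix: Put 'c.sales > 48843' in the JOIN's ON clause instead of WHERE

Corrected query:
SELECT p.name, c.sales FROM authors p LEFT JOIN novels c ON c.author_id = p.id AND c.sales > 48843

Result:
name   | sales
-------+------
Asimov | NULL 
Austen | 61218
Austen | 71722
Borges | NULL 
Atwood | 70322
Atwood | 76868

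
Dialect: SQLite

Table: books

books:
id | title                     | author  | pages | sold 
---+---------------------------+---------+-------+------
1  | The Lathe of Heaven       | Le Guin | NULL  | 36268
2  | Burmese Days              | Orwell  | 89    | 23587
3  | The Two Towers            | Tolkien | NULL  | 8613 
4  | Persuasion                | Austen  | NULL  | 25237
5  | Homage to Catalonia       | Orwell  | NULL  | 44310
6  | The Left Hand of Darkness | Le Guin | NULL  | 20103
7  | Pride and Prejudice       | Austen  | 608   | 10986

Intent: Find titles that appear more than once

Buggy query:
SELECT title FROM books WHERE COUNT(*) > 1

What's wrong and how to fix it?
Bug: COUNT(*) is an aggregate and cannot be used in WHERE

Fix: Group first, then use HAVING for the count condition

Corrected query:
SELECT title FROM books GROUP BY title HAVING COUNT(*) > 1

Result:
(no rows)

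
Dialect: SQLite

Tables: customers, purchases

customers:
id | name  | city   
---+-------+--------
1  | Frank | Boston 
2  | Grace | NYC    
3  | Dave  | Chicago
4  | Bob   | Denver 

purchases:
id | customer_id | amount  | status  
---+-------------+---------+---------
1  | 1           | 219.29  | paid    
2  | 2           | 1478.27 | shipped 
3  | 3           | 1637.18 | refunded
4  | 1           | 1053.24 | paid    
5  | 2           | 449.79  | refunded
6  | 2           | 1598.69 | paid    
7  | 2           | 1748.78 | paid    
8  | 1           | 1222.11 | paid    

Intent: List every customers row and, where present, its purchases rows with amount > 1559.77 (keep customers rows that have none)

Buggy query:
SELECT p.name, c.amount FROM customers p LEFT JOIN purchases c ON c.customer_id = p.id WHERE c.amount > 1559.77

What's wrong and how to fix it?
Bug: Filtering c.amount in WHERE discards the NULL rows produced by LEFT JOIN, turning it into an inner join

Fix: Move the right-table condition into the ON clause so unmatched parents are kept

Corrected query:
SELECT p.name, c.amount FROM customers p LEFT JOIN purchases c ON c.customer_id = p.id AND c.amount > 1559.77

Result:
name  | amount 
------+--------
Frank | NULL   
Grace | 1598.69
Grace | 1748.78
Dave  | 1637.18
Bob   | NULL   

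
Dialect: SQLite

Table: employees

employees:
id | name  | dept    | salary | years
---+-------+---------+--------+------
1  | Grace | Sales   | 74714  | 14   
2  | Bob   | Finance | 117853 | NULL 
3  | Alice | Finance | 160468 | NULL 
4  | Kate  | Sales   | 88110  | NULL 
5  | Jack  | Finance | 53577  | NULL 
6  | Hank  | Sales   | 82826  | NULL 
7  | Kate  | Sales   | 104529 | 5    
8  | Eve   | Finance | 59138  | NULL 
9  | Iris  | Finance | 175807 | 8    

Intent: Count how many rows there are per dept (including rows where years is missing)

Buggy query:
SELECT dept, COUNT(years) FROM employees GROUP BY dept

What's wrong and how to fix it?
Bug: COUNT(column) counts non-NULL values only; rows with NULL years aren't counted

Fix: Use COUNT(*) to count all rows regardless of NULL

Corrected query:
SELECT dept, COUNT(*) FROM employees GROUP BY dept

Result:
dept    | COUNT(*)
--------+---------
Finance | 5       
Sales   | 4       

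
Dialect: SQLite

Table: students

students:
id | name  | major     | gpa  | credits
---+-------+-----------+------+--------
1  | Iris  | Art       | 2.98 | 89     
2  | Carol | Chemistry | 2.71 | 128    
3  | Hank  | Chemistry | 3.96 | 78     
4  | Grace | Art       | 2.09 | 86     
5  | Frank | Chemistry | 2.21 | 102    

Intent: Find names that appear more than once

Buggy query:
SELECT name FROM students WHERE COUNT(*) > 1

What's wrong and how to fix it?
Bug: WHERE can't reference COUNT(*); aggregates are computed after WHERE

Fix: GROUP BY name, then filter groups with HAVING COUNT(*) > 1

Corrected query:
SELECT name FROM students GROUP BY name HAVING COUNT(*) > 1

Result:
(no rows)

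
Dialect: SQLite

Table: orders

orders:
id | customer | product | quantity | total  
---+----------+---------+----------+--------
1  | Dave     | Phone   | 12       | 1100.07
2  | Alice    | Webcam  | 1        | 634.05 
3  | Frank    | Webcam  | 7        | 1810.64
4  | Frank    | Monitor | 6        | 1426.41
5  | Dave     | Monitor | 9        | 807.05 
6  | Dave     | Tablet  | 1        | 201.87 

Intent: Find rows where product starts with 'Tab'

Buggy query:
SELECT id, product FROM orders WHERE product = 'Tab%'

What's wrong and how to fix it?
Bug: Wildcards only work with LIKE; '=' treats '%' as a literal character

Fix: Use LIKE for wildcard pattern matching

Corrected query:
SELECT id, product FROM orders WHERE product LIKE 'Tab%'

Result:
id | product
---+--------
6  | Tablet 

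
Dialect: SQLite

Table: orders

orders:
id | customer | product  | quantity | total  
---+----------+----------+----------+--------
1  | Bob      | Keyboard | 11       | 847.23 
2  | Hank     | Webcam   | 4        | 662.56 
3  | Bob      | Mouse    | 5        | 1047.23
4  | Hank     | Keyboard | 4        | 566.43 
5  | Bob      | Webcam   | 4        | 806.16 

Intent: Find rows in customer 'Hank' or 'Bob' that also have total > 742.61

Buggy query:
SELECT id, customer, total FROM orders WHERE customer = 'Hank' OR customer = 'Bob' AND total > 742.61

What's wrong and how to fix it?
Bug: AND binds tighter than OR, so this parses as customer = 'Hank' OR (customer = 'Bob' AND total > 742.61)

Fix: Add parentheses around the OR so the AND applies to both alternatives

Corrected query:
SELECT id, customer, total FROM orders WHERE (customer = 'Hank' OR customer = 'Bob') AND total > 742.61

Result:
id | customer | total  
---+----------+--------
1  | Bob      | 847.23 
3  | Bob      | 1047.23
5  | Bob      | 806.16 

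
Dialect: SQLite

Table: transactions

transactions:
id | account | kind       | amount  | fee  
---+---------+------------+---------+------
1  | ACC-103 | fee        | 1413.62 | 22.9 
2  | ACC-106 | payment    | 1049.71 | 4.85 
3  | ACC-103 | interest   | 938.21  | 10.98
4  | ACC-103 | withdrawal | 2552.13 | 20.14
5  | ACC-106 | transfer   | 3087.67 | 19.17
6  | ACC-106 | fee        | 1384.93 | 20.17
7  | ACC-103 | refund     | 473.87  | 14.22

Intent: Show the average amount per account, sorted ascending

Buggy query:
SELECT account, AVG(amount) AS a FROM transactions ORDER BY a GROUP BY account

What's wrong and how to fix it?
Bug: GROUP BY must precede ORDER BY

Fix: Reorder: SELECT … FROM … GROUP BY … ORDER BY …

Corrected query:
SELECT account, AVG(amount) AS a FROM transactions GROUP BY account ORDER BY a

Result:
account | a        
--------+----------
ACC-103 | 1344.4575
ACC-106 | 1840.77  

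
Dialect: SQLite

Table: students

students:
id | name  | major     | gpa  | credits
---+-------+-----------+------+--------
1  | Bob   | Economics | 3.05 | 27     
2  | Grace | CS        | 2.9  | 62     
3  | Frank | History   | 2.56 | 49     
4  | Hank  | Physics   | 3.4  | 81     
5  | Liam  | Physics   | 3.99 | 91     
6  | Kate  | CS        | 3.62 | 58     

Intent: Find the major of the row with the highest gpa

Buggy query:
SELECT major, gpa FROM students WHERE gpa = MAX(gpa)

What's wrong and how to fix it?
Bug: WHERE is evaluated per row; an aggregate over the whole table isn't defined there

Fix: Wrap MAX in a scalar subquery so WHERE compares against a single value

Corrected query:
SELECT major, gpa FROM students WHERE gpa = (SELECT MAX(gpa) FROM students)

Result:
major   | gpa 
--------+-----
Physics | 3.99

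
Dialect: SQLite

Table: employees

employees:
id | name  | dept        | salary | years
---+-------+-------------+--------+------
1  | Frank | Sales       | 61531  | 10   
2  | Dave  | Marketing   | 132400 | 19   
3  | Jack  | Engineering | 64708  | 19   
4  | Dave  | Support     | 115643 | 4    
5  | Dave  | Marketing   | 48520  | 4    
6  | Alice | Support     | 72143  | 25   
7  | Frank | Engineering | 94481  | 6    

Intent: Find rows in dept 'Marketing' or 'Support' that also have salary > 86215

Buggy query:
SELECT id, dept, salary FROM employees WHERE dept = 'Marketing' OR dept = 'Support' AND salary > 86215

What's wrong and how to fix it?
Bug: Without parentheses, AND is evaluated before OR, so the salary filter only applies to the 'Support' branch

Fix: Add parentheses around the OR so the AND applies to both alternatives

Corrected query:
SELECT id, dept, salary FROM employees WHERE (dept = 'Marketing' OR dept = 'Support') AND salary > 86215

Result:
id | dept      | salary
---+-----------+-------
2  | Marketing | 132400
4  | Support   | 115643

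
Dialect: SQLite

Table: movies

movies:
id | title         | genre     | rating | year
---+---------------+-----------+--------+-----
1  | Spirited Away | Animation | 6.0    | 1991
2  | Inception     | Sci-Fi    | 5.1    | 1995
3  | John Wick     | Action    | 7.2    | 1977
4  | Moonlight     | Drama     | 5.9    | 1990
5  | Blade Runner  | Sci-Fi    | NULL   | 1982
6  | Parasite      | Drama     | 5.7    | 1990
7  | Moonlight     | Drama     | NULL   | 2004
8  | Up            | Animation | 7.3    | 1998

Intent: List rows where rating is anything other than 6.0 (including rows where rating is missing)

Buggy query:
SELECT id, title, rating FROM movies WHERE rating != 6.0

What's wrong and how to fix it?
Bug: Inequality against NULL is unknown, not true; rows with NULL are dropped

Fix: Handle NULL separately with IS NULL alongside the inequality

Corrected query:
SELECT id, title, rating FROM movies WHERE rating != 6.0 OR rating IS NULL

Result:
id | title        | rating
---+--------------+-------
2  | Inception    | 5.1   
3  | John Wick    | 7.2   
4  | Moonlight    | 5.9   
5  | Blade Runner | NULL  
6  | Parasite     | 5.7   
7  | Moonlight    | NULL  
8  | Up           | 7.3   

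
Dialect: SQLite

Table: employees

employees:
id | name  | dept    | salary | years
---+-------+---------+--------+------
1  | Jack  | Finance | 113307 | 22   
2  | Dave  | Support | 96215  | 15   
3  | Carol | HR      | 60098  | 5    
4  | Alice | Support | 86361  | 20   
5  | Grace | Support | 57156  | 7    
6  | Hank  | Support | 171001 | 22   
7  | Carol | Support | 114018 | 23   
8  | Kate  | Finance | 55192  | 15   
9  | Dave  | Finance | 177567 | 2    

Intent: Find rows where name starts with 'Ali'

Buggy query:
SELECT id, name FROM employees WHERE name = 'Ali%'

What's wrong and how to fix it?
Bug: '=' compares the literal string including the % character; pattern matching needs LIKE

Fix: Replace '=' with LIKE so 'Ali%' is treated as a pattern

Corrected query:
SELECT id, name FROM employees WHERE name LIKE 'Ali%'

Result:
id | name 
---+------
4  | Alice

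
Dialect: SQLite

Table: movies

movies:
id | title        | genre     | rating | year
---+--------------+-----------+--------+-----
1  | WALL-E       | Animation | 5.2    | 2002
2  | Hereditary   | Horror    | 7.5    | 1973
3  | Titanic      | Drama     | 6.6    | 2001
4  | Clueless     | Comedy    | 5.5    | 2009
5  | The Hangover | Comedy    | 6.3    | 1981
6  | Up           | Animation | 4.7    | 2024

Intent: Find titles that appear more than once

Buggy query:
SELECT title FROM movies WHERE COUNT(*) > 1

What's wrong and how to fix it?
Bug: WHERE can't reference COUNT(*); aggregates are computed after WHERE

Fix: GROUP BY title, then filter groups with HAVING COUNT(*) > 1

Corrected query:
SELECT title FROM movies GROUP BY title HAVING COUNT(*) > 1

Result:
(no rows)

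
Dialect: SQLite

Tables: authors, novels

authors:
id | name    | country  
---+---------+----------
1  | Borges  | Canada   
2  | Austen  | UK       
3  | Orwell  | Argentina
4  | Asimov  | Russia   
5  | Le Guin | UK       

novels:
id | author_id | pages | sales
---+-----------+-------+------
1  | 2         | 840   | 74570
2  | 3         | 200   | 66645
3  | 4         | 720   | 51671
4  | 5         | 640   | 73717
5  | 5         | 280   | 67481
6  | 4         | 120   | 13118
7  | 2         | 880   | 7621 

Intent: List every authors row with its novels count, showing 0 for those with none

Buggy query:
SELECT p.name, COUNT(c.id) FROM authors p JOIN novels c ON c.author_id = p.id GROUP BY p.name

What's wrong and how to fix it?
Bug: INNER JOIN drops authors rows that have no matching novels rows

Fix: Switch to LEFT JOIN to retain unmatched parent rows

Corrected query:
SELECT p.name, COUNT(c.id) FROM authors p LEFT JOIN novels c ON c.author_id = p.id GROUP BY p.name

Result:
name    | COUNT(c.id)
--------+------------
Asimov  | 2          
Austen  | 2          
Borges  | 0          
Le Guin | 2          
Orwell  | 1          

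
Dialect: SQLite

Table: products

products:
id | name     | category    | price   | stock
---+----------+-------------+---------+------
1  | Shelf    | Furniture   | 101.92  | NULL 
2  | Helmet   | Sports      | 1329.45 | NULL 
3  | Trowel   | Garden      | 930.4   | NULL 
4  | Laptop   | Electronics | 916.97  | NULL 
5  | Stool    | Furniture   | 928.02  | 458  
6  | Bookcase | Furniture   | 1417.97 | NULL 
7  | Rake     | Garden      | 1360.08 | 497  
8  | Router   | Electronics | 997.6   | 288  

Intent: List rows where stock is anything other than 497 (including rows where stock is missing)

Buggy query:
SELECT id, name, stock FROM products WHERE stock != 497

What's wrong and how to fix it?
Bug: Inequality against NULL is unknown, not true; rows with NULL are dropped

Fix: Add an explicit OR stock IS NULL to include the missing-value rows

Corrected query:
SELECT id, name, stock FROM products WHERE stock != 497 OR stock IS NULL

Result:
id | name     | stock
---+----------+------
1  | Shelf    | NULL 
2  | Helmet   | NULL 
3  | Trowel   | NULL 
4  | Laptop   | NULL 
5  | Stool    | 458  
6  | Bookcase | NULL 
8  | Router   | 288  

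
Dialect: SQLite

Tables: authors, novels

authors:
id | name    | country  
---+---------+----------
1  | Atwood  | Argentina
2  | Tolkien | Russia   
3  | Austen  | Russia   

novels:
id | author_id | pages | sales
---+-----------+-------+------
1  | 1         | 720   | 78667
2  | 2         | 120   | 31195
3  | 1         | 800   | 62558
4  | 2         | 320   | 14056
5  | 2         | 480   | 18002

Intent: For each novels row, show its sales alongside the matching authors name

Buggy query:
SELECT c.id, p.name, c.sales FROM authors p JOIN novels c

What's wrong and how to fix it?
Bug: Missing join condition: each novels row is matched to all authors rows instead of just its own

Fix: Add ON c.author_id = p.id to the JOIN

Corrected query:
SELECT c.id, p.name, c.sales FROM authors p JOIN novels c ON c.author_id = p.id

Result:
id | name    | sales
---+---------+------
1  | Atwood  | 78667
2  | Tolkien | 31195
3  | Atwood  | 62558
4  | Tolkien | 14056
5  | Tolkien | 18002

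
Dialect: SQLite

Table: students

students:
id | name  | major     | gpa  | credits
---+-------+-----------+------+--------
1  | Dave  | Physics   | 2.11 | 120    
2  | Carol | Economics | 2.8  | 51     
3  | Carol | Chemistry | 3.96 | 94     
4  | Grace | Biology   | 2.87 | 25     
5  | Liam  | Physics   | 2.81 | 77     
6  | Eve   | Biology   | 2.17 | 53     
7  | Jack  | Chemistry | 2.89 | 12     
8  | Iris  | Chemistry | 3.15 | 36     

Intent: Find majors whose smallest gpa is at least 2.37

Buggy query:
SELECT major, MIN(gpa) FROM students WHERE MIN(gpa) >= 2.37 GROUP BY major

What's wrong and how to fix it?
Bug: Aggregates like MIN are computed per group after WHERE runs

Fix: Use HAVING for the per-group MIN condition

Corrected query:
SELECT major, MIN(gpa) FROM students GROUP BY major HAVING MIN(gpa) >= 2.37

Result:
major     | MIN(gpa)
----------+---------
Chemistry | 2.89    
Economics | 2.8     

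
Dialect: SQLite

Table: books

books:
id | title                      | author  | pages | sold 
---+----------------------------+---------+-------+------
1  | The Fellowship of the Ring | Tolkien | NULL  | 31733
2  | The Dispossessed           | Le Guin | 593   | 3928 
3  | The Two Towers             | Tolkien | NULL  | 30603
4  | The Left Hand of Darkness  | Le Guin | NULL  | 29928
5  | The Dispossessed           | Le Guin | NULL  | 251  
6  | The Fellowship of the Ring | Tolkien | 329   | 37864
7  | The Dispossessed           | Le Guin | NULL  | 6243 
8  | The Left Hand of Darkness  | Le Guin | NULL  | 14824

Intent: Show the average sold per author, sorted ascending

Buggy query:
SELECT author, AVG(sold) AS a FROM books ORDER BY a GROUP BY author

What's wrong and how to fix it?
Bug: ORDER BY appears before GROUP BY; SQL clause order requires GROUP BY first

Fix: Move ORDER BY to the end, after GROUP BY

Corrected query:
SELECT author, AVG(sold) AS a FROM books GROUP BY author ORDER BY a

Result:
author  | a      
--------+--------
Le Guin | 11034.8
Tolkien | 33400  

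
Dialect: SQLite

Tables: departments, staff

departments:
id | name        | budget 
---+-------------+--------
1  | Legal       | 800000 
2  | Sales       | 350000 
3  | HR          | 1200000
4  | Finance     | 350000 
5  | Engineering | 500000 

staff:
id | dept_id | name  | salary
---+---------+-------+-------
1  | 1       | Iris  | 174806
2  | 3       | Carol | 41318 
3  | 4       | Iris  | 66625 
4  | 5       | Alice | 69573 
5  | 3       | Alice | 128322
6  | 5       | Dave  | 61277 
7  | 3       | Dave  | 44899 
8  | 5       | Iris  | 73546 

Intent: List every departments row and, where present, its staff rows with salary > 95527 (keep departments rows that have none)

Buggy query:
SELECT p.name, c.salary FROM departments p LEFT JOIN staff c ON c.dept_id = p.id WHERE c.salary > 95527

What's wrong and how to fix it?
Bug: A WHERE condition on the right-hand table after LEFT JOIN drops unmatched parents

Fix: Move the right-table condition into the ON clause so unmatched parents are kept

Corrected query:
SELECT p.name, c.salary FROM departments p LEFT JOIN staff c ON c.dept_id = p.id AND c.salary > 95527

Result:
name        | salary
------------+-------
Legal       | 174806
Sales       | NULL  
HR          | 128322
Finance     | NULL  
Engineering | NULL  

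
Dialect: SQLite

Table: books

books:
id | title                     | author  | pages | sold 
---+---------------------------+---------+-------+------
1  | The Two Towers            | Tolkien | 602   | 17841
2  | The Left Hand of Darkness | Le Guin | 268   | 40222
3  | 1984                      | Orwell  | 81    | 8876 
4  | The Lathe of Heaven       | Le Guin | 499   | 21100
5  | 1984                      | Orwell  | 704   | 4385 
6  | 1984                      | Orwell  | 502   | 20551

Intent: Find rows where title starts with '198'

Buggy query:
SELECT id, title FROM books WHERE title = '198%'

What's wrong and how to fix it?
Bug: '=' compares the literal string including the % character; pattern matching needs LIKE

Fix: Replace '=' with LIKE so '198%' is treated as a pattern

Corrected query:
SELECT id, title FROM books WHERE title LIKE '198%'

Result:
id | title
---+------
3  | 1984 
5  | 1984 
6  | 1984 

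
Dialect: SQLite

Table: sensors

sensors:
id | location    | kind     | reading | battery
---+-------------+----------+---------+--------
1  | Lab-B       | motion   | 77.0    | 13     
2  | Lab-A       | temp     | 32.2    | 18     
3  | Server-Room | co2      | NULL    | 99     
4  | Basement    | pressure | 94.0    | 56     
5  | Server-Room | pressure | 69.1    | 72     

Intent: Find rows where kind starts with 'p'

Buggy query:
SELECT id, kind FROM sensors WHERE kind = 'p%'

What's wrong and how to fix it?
Bug: Wildcards only work with LIKE; '=' treats '%' as a literal character

Fix: Use LIKE for wildcard pattern matching

Corrected query:
SELECT id, kind FROM sensors WHERE kind LIKE 'p%'

Result:
id | kind    
---+---------
4  | pressure
5  | pressure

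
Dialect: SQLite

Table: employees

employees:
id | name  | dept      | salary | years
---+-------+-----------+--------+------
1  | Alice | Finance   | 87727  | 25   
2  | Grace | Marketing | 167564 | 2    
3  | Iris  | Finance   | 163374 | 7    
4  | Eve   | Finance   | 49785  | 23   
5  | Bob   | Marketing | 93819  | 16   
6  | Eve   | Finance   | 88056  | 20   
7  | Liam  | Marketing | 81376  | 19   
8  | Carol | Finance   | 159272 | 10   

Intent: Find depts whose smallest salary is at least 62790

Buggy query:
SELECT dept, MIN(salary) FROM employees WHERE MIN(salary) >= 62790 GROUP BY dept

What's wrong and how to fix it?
Bug: MIN() in WHERE is a misuse of aggregate

Fix: Use HAVING for the per-group MIN condition

Corrected query:
SELECT dept, MIN(salary) FROM employees GROUP BY dept HAVING MIN(salary) >= 62790

Result:
dept      | MIN(salary)
----------+------------
Marketing | 81376      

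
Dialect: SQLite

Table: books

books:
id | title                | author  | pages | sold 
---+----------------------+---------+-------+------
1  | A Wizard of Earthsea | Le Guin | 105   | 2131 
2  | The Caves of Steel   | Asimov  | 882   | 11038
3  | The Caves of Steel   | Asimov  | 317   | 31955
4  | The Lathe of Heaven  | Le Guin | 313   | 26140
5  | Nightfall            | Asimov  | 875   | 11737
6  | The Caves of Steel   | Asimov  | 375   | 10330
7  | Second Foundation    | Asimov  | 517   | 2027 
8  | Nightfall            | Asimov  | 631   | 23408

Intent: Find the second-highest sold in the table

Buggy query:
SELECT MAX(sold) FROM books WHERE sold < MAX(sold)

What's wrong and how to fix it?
Bug: The inner MAX is an aggregate inside WHERE, which is not allowed

Fix: Compute the overall MAX in a subquery, then take MAX of rows below it

Corrected query:
SELECT MAX(sold) FROM books WHERE sold < (SELECT MAX(sold) FROM books)

Result:
MAX(sold)
---------
26140    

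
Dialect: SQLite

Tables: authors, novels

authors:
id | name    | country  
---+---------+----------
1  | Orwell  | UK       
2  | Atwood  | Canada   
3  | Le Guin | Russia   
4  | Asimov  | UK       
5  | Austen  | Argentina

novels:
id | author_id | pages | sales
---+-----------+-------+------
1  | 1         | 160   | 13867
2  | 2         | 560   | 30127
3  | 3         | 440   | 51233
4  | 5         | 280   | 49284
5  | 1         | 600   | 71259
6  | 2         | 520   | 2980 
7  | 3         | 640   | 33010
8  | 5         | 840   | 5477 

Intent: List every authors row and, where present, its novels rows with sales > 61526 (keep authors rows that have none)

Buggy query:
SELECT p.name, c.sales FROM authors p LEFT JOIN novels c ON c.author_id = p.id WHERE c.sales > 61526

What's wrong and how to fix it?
Bug: A WHERE condition on the right-hand table after LEFT JOIN drops unmatched parents

Fix: Move the right-table condition into the ON clause so unmatched parents are kept

Corrected query:
SELECT p.name, c.sales FROM authors p LEFT JOIN novels c ON c.author_id = p.id AND c.sales > 61526

Result:
name    | sales
--------+------
Orwell  | 71259
Atwood  | NULL 
Le Guin | NULL 
Asimov  | NULL 
Austen  | NULL 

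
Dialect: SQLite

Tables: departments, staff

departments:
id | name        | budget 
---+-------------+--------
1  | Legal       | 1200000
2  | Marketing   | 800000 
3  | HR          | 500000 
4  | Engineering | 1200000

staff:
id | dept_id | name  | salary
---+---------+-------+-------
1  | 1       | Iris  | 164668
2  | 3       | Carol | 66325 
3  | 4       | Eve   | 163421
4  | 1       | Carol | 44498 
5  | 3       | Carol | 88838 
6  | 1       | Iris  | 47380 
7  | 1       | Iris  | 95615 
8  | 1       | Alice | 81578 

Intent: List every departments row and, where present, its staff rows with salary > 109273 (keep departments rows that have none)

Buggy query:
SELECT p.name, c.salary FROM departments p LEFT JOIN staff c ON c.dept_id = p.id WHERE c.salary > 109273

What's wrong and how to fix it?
Bug: Filtering c.salary in WHERE discards the NULL rows produced by LEFT JOIN, turning it into an inner join

Fix: Put 'c.salary > 109273' in the JOIN's ON clause instead of WHERE

Corrected query:
SELECT p.name, c.salary FROM departments p LEFT JOIN staff c ON c.dept_id = p.id AND c.salary > 109273

Result:
name        | salary
------------+-------
Legal       | 164668
Marketing   | NULL  
HR          | NULL  
Engineering | 163421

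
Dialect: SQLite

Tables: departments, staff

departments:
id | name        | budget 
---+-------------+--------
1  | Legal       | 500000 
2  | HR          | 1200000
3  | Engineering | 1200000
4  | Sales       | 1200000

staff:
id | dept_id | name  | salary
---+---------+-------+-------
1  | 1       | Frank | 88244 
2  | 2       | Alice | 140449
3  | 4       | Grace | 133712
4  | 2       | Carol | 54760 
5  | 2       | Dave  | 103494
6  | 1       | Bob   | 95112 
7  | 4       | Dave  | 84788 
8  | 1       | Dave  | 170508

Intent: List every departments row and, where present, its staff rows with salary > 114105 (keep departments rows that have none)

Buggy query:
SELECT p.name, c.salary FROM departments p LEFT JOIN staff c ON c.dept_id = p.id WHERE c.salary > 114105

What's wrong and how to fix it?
Bug: Filtering c.salary in WHERE discards the NULL rows produced by LEFT JOIN, turning it into an inner join

Fix: Move the right-table condition into the ON clause so unmatched parents are kept

Corrected query:
SELECT p.name, c.salary FROM departments p LEFT JOIN staff c ON c.dept_id = p.id AND c.salary > 114105

Result:
name        | salary
------------+-------
Legal       | 170508
HR          | 140449
Engineering | NULL  
Sales       | 133712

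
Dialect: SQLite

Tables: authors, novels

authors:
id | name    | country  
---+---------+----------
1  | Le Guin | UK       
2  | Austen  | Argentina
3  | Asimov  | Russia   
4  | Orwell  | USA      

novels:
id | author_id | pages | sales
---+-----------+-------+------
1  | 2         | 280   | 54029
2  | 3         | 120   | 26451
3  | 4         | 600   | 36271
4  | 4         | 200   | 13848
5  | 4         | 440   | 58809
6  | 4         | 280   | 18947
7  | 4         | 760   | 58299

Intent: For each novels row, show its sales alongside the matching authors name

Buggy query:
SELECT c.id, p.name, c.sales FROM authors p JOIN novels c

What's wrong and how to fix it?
Bug: JOIN with no ON clause produces a cartesian product; every novels row pairs with every authors row

Fix: Specify the join condition linking the foreign key to the parent id

Corrected query:
SELECT c.id, p.name, c.sales FROM authors p JOIN novels c ON c.author_id = p.id

Result:
id | name   | sales
---+--------+------
1  | Austen | 54029
2  | Asimov | 26451
3  | Orwell | 36271
4  | Orwell | 13848
5  | Orwell | 58809
6  | Orwell | 18947
7  | Orwell | 58299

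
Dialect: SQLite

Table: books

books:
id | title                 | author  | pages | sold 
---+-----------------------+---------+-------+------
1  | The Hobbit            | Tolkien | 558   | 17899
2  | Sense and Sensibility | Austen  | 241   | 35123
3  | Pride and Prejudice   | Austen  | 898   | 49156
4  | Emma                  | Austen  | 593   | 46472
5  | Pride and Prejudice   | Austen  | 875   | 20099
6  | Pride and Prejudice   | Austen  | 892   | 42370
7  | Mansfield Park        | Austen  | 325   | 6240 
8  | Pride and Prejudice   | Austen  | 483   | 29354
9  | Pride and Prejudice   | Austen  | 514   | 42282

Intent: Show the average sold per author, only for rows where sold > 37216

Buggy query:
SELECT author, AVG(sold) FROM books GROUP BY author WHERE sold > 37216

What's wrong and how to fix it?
Bug: WHERE cannot follow GROUP BY

Fix: Move the WHERE clause before GROUP BY

Corrected query:
SELECT author, AVG(sold) FROM books WHERE sold > 37216 GROUP BY author

Result:
author | AVG(sold)
-------+----------
Austen | 45070    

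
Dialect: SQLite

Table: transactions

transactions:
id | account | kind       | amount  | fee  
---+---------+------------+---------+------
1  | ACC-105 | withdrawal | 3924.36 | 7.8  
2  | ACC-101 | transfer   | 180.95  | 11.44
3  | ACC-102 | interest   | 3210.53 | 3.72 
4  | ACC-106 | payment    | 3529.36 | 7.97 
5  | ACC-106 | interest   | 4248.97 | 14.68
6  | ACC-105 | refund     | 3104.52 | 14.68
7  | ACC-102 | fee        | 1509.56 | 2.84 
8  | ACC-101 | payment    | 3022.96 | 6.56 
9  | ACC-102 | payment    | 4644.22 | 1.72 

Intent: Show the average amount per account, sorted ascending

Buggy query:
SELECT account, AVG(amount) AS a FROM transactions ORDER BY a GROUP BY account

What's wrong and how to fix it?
Bug: ORDER BY appears before GROUP BY; SQL clause order requires GROUP BY first

Fix: Reorder: SELECT … FROM … GROUP BY … ORDER BY …

Corrected query:
SELECT account, AVG(amount) AS a FROM transactions GROUP BY account ORDER BY a

Result:
account | a          
--------+------------
ACC-101 | 1601.955   
ACC-102 | 3121.436667
ACC-105 | 3514.44    
ACC-106 | 3889.165   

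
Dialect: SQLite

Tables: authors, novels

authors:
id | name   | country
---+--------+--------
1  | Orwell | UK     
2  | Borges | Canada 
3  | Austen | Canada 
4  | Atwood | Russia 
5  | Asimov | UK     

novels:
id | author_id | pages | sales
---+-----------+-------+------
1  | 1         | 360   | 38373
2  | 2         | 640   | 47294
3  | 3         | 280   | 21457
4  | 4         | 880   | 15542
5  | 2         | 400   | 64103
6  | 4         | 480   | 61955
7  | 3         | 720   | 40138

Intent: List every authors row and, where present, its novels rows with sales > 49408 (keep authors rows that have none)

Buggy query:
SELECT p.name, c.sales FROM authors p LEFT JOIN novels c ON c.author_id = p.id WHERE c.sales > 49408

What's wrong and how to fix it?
Bug: Filtering c.sales in WHERE discards the NULL rows produced by LEFT JOIN, turning it into an inner join

Fix: Put 'c.sales > 49408' in the JOIN's ON clause instead of WHERE

Corrected query:
SELECT p.name, c.sales FROM authors p LEFT JOIN novels c ON c.author_id = p.id AND c.sales > 49408

Result:
name   | sales
-------+------
Orwell | NULL 
Borges | 64103
Austen | NULL 
Atwood | 61955
Asimov | NULL 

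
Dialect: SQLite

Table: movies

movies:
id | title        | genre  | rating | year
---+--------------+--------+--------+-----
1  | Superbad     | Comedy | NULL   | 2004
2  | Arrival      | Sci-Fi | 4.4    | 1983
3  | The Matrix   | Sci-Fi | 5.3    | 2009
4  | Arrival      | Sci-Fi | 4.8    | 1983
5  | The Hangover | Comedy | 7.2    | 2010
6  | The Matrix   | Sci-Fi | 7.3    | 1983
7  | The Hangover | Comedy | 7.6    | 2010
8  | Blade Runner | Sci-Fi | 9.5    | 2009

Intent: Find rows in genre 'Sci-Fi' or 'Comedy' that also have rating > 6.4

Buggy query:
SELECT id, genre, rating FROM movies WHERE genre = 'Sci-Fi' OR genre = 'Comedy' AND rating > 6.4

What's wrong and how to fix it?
Bug: Without parentheses, AND is evaluated before OR, so the rating filter only applies to the 'Comedy' branch

Fix: Add parentheses around the OR so the AND applies to both alternatives

Corrected query:
SELECT id, genre, rating FROM movies WHERE (genre = 'Sci-Fi' OR genre = 'Comedy') AND rating > 6.4

Result:
id | genre  | rating
---+--------+-------
5  | Comedy | 7.2   
6  | Sci-Fi | 7.3   
7  | Comedy | 7.6   
8  | Sci-Fi | 9.5   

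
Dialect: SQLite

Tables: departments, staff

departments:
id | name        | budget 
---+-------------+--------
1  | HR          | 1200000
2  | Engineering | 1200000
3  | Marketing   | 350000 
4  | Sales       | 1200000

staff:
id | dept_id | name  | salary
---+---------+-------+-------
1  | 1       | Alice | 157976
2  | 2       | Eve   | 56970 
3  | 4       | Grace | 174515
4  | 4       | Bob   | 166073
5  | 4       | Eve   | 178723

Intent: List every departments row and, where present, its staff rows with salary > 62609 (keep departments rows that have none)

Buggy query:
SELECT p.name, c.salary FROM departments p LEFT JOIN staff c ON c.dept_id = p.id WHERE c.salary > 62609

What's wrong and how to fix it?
Bug: A WHERE condition on the right-hand table after LEFT JOIN drops unmatched parents

Fix: Put 'c.salary > 62609' in the JOIN's ON clause instead of WHERE

Corrected query:
SELECT p.name, c.salary FROM departments p LEFT JOIN staff c ON c.dept_id = p.id AND c.salary > 62609

Result:
name        | salary
------------+-------
HR          | 157976
Engineering | NULL  
Marketing   | NULL  
Sales       | 166073
Sales       | 174515
Sales       | 178723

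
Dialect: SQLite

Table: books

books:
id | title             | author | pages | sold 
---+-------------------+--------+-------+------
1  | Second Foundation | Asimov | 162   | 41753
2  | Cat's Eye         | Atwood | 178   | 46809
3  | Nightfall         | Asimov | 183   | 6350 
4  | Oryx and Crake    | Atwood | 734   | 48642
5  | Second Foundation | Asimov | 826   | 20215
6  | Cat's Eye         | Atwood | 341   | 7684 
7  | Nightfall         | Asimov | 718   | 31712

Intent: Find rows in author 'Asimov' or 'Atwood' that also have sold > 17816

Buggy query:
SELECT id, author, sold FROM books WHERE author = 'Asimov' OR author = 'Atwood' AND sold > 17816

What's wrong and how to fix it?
Bug: Without parentheses, AND is evaluated before OR, so the sold filter only applies to the 'Atwood' branch

Fix: Group the OR with parentheses (or use IN), then AND the threshold

Corrected query:
SELECT id, author, sold FROM books WHERE (author = 'Asimov' OR author = 'Atwood') AND sold > 17816

Result:
id | author | sold 
---+--------+------
1  | Asimov | 41753
2  | Atwood | 46809
4  | Atwood | 48642
5  | Asimov | 20215
7  | Asimov | 31712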